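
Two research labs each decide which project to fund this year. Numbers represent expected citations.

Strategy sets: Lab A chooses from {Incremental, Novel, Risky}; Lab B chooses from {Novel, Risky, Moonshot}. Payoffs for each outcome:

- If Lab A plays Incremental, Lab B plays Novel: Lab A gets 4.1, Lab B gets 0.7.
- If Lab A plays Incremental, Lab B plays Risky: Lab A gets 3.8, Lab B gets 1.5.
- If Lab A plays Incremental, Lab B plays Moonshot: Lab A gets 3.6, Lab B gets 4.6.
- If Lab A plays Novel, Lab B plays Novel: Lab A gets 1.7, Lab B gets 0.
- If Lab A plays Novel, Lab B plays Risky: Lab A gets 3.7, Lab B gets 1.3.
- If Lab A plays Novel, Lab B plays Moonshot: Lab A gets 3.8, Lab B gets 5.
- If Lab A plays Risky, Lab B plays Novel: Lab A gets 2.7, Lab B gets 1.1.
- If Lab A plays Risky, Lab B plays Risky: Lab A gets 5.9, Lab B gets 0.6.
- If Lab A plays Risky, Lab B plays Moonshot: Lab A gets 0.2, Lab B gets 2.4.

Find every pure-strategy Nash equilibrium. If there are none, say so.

Mark each player's best response to every combination of opponents' strategies; a profile where every player is best-responding is a pure Nash equilibrium.
Lab A against Novel: payoffs 4.1, 1.7, 2.7 → best response Incremental.
Lab A against Risky: payoffs 3.8, 3.7, 5.9 → best response Risky.
Lab A against Moonshot: payoffs 3.6, 3.8, 0.2 → best response Novel.
Lab B against Incremental: payoffs 0.7, 1.5, 4.6 → best response Moonshot.
Lab B against Novel: payoffs 0, 1.3, 5 → best response Moonshot.
Lab B against Risky: payoffs 1.1, 0.6, 2.4 → best response Moonshot.
Mutual best responses: (Novel, Moonshot).

(Novel, Moonshot)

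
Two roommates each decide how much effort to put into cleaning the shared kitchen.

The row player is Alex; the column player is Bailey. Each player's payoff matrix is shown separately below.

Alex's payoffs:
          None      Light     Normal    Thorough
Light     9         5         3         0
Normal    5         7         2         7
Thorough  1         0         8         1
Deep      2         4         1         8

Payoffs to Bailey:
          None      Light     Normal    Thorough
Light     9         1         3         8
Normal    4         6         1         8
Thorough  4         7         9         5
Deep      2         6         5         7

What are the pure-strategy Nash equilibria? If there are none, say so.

The pure Nash equilibria are (Light, None), (Thorough, Normal), (Deep, Thorough).

Alex against None: payoffs 9, 5, 1, 2 → best response Light.
Alex against Light: payoffs 5, 7, 0, 4 → best response Normal.
Alex against Normal: payoffs 3, 2, 8, 1 → best response Thorough.
Alex against Thorough: payoffs 0, 7, 1, 8 → best response Deep.
Bailey against Light: payoffs 9, 1, 3, 8 → best response None.
Bailey against Normal: payoffs 4, 6, 1, 8 → best response Thorough.
Bailey against Thorough: payoffs 4, 7, 9, 5 → best response Normal.
Bailey against Deep: payoffs 2, 6, 5, 7 → best response Thorough.
Mutual best responses: (Light, None); (Thorough, Normal); (Deep, Thorough).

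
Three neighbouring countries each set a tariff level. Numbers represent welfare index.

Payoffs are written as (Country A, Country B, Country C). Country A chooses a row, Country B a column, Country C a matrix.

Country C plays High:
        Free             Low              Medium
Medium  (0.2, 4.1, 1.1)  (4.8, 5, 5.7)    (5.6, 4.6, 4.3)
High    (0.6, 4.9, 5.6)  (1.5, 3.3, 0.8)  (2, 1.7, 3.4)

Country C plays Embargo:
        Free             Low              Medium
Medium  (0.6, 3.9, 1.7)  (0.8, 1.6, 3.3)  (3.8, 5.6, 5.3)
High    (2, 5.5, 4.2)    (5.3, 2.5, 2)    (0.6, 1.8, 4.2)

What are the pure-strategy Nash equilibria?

Country A against (Free, High): payoffs 0.2, 0.6 → best response High.
Country A against (Free, Embargo): payoffs 0.6, 2 → best response High.
Country A against (Low, High): payoffs 4.8, 1.5 → best response Medium.
Country A against (Low, Embargo): payoffs 0.8, 5.3 → best response High.
Country A against (Medium, High): payoffs 5.6, 2 → best response Medium.
Country A against (Medium, Embargo): payoffs 3.8, 0.6 → best response Medium.
Country B against (Medium, High): payoffs 4.1, 5, 4.6 → best response Low.
Country B against (Medium, Embargo): payoffs 3.9, 1.6, 5.6 → best response Medium.
Country B against (High, High): payoffs 4.9, 3.3, 1.7 → best response Free.
Country B against (High, Embargo): payoffs 5.5, 2.5, 1.8 → best response Free.
Country C against (Medium, Free): payoffs 1.1, 1.7 → best response Embargo.
Country C against (Medium, Low): payoffs 5.7, 3.3 → best response High.
Country C against (Medium, Medium): payoffs 4.3, 5.3 → best response Embargo.
Country C against (High, Free): payoffs 5.6, 4.2 → best response High.
Country C against (High, Low): payoffs 0.8, 2 → best response Embargo.
Country C against (High, Medium): payoffs 3.4, 4.2 → best response Embargo.
Mutual best responses: (Medium, Low, High); (Medium, Medium, Embargo); (High, Free, High).

The pure Nash equilibria are (Medium, Low, High); (Medium, Medium, Embargo); (High, Free, High).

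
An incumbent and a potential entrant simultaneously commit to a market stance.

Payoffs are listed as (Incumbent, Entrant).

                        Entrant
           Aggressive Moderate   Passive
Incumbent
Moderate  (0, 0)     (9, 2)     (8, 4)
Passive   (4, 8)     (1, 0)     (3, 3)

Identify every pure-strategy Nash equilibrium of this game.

For each player, find the best response to each opponent profile; mutual best responses are the pure NE.
Incumbent against Aggressive: payoffs 0, 4 → best response Passive.
Incumbent against Moderate: payoffs 9, 1 → best response Moderate.
Incumbent against Passive: payoffs 8, 3 → best response Moderate.
Entrant against Moderate: payoffs 0, 2, 4 → best response Passive.
Entrant against Passive: payoffs 8, 0, 3 → best response Aggressive.
Mutual best responses: (Moderate, Passive); (Passive, Aggressive).

Pure-strategy Nash equilibria: (Moderate, Passive) and (Passive, Aggressive)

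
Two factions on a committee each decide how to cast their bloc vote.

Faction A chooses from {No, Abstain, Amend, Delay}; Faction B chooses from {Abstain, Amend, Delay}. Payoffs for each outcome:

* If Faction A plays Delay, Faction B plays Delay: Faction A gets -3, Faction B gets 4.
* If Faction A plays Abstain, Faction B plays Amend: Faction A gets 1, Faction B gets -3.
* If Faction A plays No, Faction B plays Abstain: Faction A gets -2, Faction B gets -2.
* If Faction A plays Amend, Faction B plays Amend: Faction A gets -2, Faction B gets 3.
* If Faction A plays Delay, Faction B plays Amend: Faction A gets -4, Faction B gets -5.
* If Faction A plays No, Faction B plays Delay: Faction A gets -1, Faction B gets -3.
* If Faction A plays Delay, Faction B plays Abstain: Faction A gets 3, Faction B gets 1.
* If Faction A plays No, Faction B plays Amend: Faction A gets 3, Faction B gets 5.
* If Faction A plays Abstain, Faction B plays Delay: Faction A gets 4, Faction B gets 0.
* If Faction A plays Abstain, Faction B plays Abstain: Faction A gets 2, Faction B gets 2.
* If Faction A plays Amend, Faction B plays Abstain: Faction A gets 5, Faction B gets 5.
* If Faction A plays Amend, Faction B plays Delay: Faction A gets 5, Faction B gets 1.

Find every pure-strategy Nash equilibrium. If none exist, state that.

For each strategy profile, look for a profitable unilateral deviation.
(No, Abstain): Faction A can switch to Abstain (-2 → 2). Not NE.
(No, Amend): Faction A gets 3, best alternative 1; Faction B gets 5, best alternative -2. No profitable deviation — NE.
(No, Delay): Faction A can switch to Abstain (-1 → 4). Not NE.
(Abstain, Abstain): Faction A can switch to Amend (2 → 5). Not NE.
(Abstain, Amend): Faction A can switch to No (1 → 3). Not NE.
(Abstain, Delay): Faction A can switch to Amend (4 → 5). Not NE.
(Amend, Abstain): Faction A gets 5, best alternative 3; Faction B gets 5, best alternative 3. No profitable deviation — NE.
(Amend, Amend): Faction A can switch to No (-2 → 3). Not NE.
(The remaining 4 profiles each have a profitable deviation by the same check.)

Pure-strategy Nash equilibria: (No, Amend) and (Amend, Abstain)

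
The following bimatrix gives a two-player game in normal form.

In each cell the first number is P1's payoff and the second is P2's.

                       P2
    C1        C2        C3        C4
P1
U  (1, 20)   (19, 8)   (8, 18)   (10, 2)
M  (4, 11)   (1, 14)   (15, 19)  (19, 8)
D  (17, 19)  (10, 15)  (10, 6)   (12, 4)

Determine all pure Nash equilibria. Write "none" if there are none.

(U, C1): P1 can switch to M (1 → 4). Not NE.
(U, C2): P2 can switch to C1 (8 → 20). Not NE.
(U, C3): P1 can switch to M (8 → 15). Not NE.
(U, C4): P1 can switch to M (10 → 19). Not NE.
(M, C1): P1 can switch to D (4 → 17). Not NE.
(M, C2): P1 can switch to U (1 → 19). Not NE.
(M, C3): P1 gets 15, best alternative 10; P2 gets 19, best alternative 14. No profitable deviation — NE.
(M, C4): P2 can switch to C1 (8 → 11). Not NE.
(D, C1): P1 gets 17, best alternative 4; P2 gets 19, best alternative 15. No profitable deviation — NE.
(D, C2): P1 can switch to U (10 → 19). Not NE.
(The remaining 2 profiles each have a profitable deviation by the same check.)

The pure Nash equilibria are (M, C3); (D, C1).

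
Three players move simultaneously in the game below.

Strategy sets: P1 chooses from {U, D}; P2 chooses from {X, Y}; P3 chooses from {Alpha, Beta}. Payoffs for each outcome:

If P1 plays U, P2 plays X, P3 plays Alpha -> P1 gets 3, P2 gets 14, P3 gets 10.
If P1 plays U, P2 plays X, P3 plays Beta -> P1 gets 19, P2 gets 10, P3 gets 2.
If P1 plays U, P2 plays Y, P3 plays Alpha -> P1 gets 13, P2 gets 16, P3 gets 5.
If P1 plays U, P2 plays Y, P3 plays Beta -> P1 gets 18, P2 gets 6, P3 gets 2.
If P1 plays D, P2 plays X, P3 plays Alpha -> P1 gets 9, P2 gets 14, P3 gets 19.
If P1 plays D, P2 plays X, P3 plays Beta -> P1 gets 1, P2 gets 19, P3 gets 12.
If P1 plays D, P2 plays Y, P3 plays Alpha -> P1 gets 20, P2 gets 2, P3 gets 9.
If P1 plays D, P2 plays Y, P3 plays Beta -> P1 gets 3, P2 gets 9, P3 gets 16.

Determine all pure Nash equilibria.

The unique pure-strategy Nash equilibrium is (D, X, Alpha).

For each player, find the best response to each opponent profile; mutual best responses are the pure NE.
P1 against (X, Alpha): payoffs 3, 9 → best response D.
P1 against (X, Beta): payoffs 19, 1 → best response U.
P1 against (Y, Alpha): payoffs 13, 20 → best response D.
P1 against (Y, Beta): payoffs 18, 3 → best response U.
P2 against (U, Alpha): payoffs 14, 16 → best response Y.
P2 against (U, Beta): payoffs 10, 6 → best response X.
P2 against (D, Alpha): payoffs 14, 2 → best response X.
P2 against (D, Beta): payoffs 19, 9 → best response X.
P3 against (U, X): payoffs 10, 2 → best response Alpha.
P3 against (U, Y): payoffs 5, 2 → best response Alpha.
P3 against (D, X): payoffs 19, 12 → best response Alpha.
P3 against (D, Y): payoffs 9, 16 → best response Beta.
Mutual best responses: (D, X, Alpha).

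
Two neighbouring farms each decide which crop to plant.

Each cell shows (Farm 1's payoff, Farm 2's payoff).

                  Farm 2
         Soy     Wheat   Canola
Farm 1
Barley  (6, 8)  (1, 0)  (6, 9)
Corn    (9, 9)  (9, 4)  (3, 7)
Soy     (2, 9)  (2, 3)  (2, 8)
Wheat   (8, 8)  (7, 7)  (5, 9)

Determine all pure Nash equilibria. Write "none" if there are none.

Pure-strategy Nash equilibria: (Barley, Canola), (Corn, Soy)

(Barley, Soy): Farm 1 can switch to Corn (6 → 9). Not NE.
(Barley, Wheat): Farm 1 can switch to Corn (1 → 9). Not NE.
(Barley, Canola): Farm 1 gets 6, best alternative 5; Farm 2 gets 9, best alternative 8. No profitable deviation — NE.
(Corn, Soy): Farm 1 gets 9, best alternative 8; Farm 2 gets 9, best alternative 7. No profitable deviation — NE.
(Corn, Wheat): Farm 2 can switch to Soy (4 → 9). Not NE.
(Corn, Canola): Farm 1 can switch to Barley (3 → 6). Not NE.
(Soy, Soy): Farm 1 can switch to Barley (2 → 6). Not NE.
(Soy, Wheat): Farm 1 can switch to Corn (2 → 9). Not NE.
(The remaining 4 profiles each have a profitable deviation by the same check.)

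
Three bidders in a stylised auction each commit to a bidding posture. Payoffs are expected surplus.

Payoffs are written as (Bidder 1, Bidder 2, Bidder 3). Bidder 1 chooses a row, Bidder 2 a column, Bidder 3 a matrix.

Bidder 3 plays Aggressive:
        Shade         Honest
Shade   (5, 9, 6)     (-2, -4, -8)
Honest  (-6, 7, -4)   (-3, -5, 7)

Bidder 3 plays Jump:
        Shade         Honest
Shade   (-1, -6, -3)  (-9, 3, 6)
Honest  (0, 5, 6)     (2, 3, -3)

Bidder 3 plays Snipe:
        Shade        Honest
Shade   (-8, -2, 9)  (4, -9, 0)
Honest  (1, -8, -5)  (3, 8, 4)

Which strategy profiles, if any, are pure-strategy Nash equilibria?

(Honest, Shade, Jump)

(Shade, Shade, Aggressive): Bidder 3 can switch to Snipe (6 → 9). Not NE.
(Shade, Shade, Jump): Bidder 1 can switch to Honest (-1 → 0). Not NE.
(Shade, Shade, Snipe): Bidder 1 can switch to Honest (-8 → 1). Not NE.
(Shade, Honest, Aggressive): Bidder 2 can switch to Shade (-4 → 9). Not NE.
(Shade, Honest, Jump): Bidder 1 can switch to Honest (-9 → 2). Not NE.
(Shade, Honest, Snipe): Bidder 2 can switch to Shade (-9 → -2). Not NE.
(Honest, Shade, Jump): Bidder 1 gets 0, best alternative -1; Bidder 2 gets 5, best alternative 3; Bidder 3 gets 6, best alternative -4. No profitable deviation — NE.
(The remaining 5 profiles each have a profitable deviation by the same check.)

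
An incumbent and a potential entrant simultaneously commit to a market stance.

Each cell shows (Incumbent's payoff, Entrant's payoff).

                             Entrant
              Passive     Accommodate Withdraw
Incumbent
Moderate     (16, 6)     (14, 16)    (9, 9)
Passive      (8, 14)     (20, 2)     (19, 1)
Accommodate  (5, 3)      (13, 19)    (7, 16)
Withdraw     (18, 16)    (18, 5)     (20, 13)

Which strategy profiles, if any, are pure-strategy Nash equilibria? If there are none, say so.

Incumbent against Passive: payoffs 16, 8, 5, 18 → best response Withdraw.
Incumbent against Accommodate: payoffs 14, 20, 13, 18 → best response Passive.
Incumbent against Withdraw: payoffs 9, 19, 7, 20 → best response Withdraw.
Entrant against Moderate: payoffs 6, 16, 9 → best response Accommodate.
Entrant against Passive: payoffs 14, 2, 1 → best response Passive.
Entrant against Accommodate: payoffs 3, 19, 16 → best response Accommodate.
Entrant against Withdraw: payoffs 16, 5, 13 → best response Passive.
Mutual best responses: (Withdraw, Passive).

Pure NE: (Withdraw, Passive)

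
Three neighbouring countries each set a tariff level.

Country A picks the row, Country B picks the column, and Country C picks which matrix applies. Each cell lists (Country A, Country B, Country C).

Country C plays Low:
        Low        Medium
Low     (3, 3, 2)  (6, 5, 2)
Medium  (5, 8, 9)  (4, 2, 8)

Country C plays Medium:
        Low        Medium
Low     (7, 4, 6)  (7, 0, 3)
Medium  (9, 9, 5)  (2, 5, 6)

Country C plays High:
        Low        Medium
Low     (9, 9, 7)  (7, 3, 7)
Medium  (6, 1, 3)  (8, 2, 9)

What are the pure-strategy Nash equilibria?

Mark each player's best response to every combination of opponents' strategies; a profile where every player is best-responding is a pure Nash equilibrium.
Country A against (Low, Low): payoffs 3, 5 → best response Medium.
Country A against (Low, Medium): payoffs 7, 9 → best response Medium.
Country A against (Low, High): payoffs 9, 6 → best response Low.
Country A against (Medium, Low): payoffs 6, 4 → best response Low.
Country A against (Medium, Medium): payoffs 7, 2 → best response Low.
Country A against (Medium, High): payoffs 7, 8 → best response Medium.
Country B against (Low, Low): payoffs 3, 5 → best response Medium.
Country B against (Low, Medium): payoffs 4, 0 → best response Low.
Country B against (Low, High): payoffs 9, 3 → best response Low.
Country B against (Medium, Low): payoffs 8, 2 → best response Low.
Country B against (Medium, Medium): payoffs 9, 5 → best response Low.
Country B against (Medium, High): payoffs 1, 2 → best response Medium.
Country C against (Low, Low): payoffs 2, 6, 7 → best response High.
Country C against (Low, Medium): payoffs 2, 3, 7 → best response High.
Country C against (Medium, Low): payoffs 9, 5, 3 → best response Low.
Country C against (Medium, Medium): payoffs 8, 6, 9 → best response High.
Mutual best responses: (Low, Low, High); (Medium, Low, Low); (Medium, Medium, High).

Pure-strategy Nash equilibria: (Low, Low, High) and (Medium, Low, Low) and (Medium, Medium, High)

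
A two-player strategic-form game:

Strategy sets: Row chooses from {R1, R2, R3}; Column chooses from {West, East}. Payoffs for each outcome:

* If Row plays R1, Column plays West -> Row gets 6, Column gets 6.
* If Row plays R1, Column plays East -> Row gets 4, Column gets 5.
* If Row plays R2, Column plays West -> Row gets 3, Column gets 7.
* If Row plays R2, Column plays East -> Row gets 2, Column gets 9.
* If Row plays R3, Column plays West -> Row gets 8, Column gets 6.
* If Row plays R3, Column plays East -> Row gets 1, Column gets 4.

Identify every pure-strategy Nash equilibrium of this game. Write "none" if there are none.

Row against West: payoffs 6, 3, 8 → best response R3.
Row against East: payoffs 4, 2, 1 → best response R1.
Column against R1: payoffs 6, 5 → best response West.
Column against R2: payoffs 7, 9 → best response East.
Column against R3: payoffs 6, 4 → best response West.
Mutual best responses: (R3, West).

Pure NE: (R3, West)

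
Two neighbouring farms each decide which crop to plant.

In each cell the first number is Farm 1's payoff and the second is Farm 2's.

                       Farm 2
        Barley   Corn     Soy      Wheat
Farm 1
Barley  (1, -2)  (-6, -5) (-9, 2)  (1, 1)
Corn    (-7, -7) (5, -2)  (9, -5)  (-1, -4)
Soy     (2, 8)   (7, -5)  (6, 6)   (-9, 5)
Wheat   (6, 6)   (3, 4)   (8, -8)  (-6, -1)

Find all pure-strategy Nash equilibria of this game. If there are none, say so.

Mark each player's best response to every combination of opponents' strategies; a profile where every player is best-responding is a pure Nash equilibrium.
Farm 1 against Barley: payoffs 1, -7, 2, 6 → best response Wheat.
Farm 1 against Corn: payoffs -6, 5, 7, 3 → best response Soy.
Farm 1 against Soy: payoffs -9, 9, 6, 8 → best response Corn.
Farm 1 against Wheat: payoffs 1, -1, -9, -6 → best response Barley.
Farm 2 against Barley: payoffs -2, -5, 2, 1 → best response Soy.
Farm 2 against Corn: payoffs -7, -2, -5, -4 → best response Corn.
Farm 2 against Soy: payoffs 8, -5, 6, 5 → best response Barley.
Farm 2 against Wheat: payoffs 6, 4, -8, -1 → best response Barley.
Mutual best responses: (Wheat, Barley).

The unique pure-strategy Nash equilibrium is (Wheat, Barley).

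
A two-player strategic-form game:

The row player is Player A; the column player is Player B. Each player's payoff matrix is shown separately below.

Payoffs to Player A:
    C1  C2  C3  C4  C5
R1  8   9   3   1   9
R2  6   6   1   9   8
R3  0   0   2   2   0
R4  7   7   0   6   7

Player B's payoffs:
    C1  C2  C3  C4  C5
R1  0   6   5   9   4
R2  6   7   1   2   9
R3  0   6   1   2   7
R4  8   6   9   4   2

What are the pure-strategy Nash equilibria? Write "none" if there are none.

There is no pure-strategy Nash equilibrium.

(R1, C1): Player B can switch to C2 (0 → 6). Not NE.
(R1, C2): Player B can switch to C4 (6 → 9). Not NE.
(R1, C3): Player B can switch to C2 (5 → 6). Not NE.
(R1, C4): Player A can switch to R2 (1 → 9). Not NE.
(R1, C5): Player B can switch to C2 (4 → 6). Not NE.
(R2, C1): Player A can switch to R1 (6 → 8). Not NE.
(The remaining 14 profiles each have a profitable deviation by the same check.)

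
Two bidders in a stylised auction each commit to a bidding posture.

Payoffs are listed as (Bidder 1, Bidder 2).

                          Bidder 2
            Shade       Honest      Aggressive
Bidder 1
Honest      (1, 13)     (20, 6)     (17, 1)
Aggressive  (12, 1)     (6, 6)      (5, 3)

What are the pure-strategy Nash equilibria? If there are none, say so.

Bidder 1 against Shade: payoffs 1, 12 → best response Aggressive.
Bidder 1 against Honest: payoffs 20, 6 → best response Honest.
Bidder 1 against Aggressive: payoffs 17, 5 → best response Honest.
Bidder 2 against Honest: payoffs 13, 6, 1 → best response Shade.
Bidder 2 against Aggressive: payoffs 1, 6, 3 → best response Honest.
No profile is a mutual best response for all players.

There is no pure-strategy Nash equilibrium.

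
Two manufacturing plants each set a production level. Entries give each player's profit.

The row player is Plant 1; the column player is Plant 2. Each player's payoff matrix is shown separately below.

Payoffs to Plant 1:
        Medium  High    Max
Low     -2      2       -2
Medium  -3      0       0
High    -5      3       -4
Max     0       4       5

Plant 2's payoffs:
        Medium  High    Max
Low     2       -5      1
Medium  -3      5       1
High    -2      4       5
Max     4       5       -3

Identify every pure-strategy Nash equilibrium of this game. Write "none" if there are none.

(Low, Medium): Plant 1 can switch to Max (-2 → 0). Not NE.
(Low, High): Plant 1 can switch to High (2 → 3). Not NE.
(Low, Max): Plant 1 can switch to Medium (-2 → 0). Not NE.
(Medium, Medium): Plant 1 can switch to Low (-3 → -2). Not NE.
(Medium, High): Plant 1 can switch to Low (0 → 2). Not NE.
(Medium, Max): Plant 1 can switch to Max (0 → 5). Not NE.
(High, Medium): Plant 1 can switch to Low (-5 → -2). Not NE.
(High, High): Plant 1 can switch to Max (3 → 4). Not NE.
(Max, High): Plant 1 gets 4, best alternative 3; Plant 2 gets 5, best alternative 4. No profitable deviation — NE.
(The remaining 3 profiles each have a profitable deviation by the same check.)

The unique pure-strategy Nash equilibrium is (Max, High).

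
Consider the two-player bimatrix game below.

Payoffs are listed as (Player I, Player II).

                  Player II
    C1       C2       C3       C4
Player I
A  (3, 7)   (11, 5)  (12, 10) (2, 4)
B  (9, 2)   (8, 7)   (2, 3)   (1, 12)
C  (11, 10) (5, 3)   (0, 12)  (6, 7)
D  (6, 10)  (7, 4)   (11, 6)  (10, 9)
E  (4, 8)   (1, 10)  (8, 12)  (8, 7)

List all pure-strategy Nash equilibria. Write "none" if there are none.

(A, C3)

Player I against C1: payoffs 3, 9, 11, 6, 4 → best response C.
Player I against C2: payoffs 11, 8, 5, 7, 1 → best response A.
Player I against C3: payoffs 12, 2, 0, 11, 8 → best response A.
Player I against C4: payoffs 2, 1, 6, 10, 8 → best response D.
Player II against A: payoffs 7, 5, 10, 4 → best response C3.
Player II against B: payoffs 2, 7, 3, 12 → best response C4.
Player II against C: payoffs 10, 3, 12, 7 → best response C3.
Player II against D: payoffs 10, 4, 6, 9 → best response C1.
Player II against E: payoffs 8, 10, 12, 7 → best response C3.
Mutual best responses: (A, C3).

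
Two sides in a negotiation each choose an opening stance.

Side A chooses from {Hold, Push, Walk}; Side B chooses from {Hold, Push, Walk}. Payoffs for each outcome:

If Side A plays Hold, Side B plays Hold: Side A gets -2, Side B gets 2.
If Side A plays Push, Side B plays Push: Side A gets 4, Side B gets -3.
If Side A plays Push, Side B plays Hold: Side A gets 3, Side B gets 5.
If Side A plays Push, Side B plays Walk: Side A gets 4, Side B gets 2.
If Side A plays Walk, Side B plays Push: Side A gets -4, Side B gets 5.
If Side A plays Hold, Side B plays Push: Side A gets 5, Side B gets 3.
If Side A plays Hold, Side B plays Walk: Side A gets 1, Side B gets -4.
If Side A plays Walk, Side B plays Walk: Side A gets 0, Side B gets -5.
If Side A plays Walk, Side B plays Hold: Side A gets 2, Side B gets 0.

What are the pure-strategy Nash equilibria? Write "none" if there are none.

For each player, find the best response to each opponent profile; mutual best responses are the pure NE.
Side A against Hold: payoffs -2, 3, 2 → best response Push.
Side A against Push: payoffs 5, 4, -4 → best response Hold.
Side A against Walk: payoffs 1, 4, 0 → best response Push.
Side B against Hold: payoffs 2, 3, -4 → best response Push.
Side B against Push: payoffs 5, -3, 2 → best response Hold.
Side B against Walk: payoffs 0, 5, -5 → best response Push.
Mutual best responses: (Hold, Push); (Push, Hold).

The pure Nash equilibria are (Hold, Push); (Push, Hold).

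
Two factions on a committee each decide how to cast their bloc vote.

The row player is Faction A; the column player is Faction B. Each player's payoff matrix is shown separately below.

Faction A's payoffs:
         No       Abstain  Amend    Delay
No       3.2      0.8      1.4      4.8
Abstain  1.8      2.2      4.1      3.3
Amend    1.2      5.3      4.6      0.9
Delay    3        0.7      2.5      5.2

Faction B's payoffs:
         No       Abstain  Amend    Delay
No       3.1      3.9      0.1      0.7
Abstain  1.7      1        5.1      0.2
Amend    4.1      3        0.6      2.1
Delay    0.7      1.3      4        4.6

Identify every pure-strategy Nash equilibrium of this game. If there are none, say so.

Pure NE: (Delay, Delay)

(No, No): Faction B can switch to Abstain (3.1 → 3.9). Not NE.
(No, Abstain): Faction A can switch to Abstain (0.8 → 2.2). Not NE.
(No, Amend): Faction A can switch to Abstain (1.4 → 4.1). Not NE.
(No, Delay): Faction A can switch to Delay (4.8 → 5.2). Not NE.
(Abstain, No): Faction A can switch to No (1.8 → 3.2). Not NE.
(Abstain, Abstain): Faction A can switch to Amend (2.2 → 5.3). Not NE.
(Abstain, Amend): Faction A can switch to Amend (4.1 → 4.6). Not NE.
(Abstain, Delay): Faction A can switch to No (3.3 → 4.8). Not NE.
(Amend, No): Faction A can switch to No (1.2 → 3.2). Not NE.
(Amend, Abstain): Faction B can switch to No (3 → 4.1). Not NE.
(Delay, Delay): Faction A gets 5.2, best alternative 4.8; Faction B gets 4.6, best alternative 4. No profitable deviation — NE.
(The remaining 5 profiles each have a profitable deviation by the same check.)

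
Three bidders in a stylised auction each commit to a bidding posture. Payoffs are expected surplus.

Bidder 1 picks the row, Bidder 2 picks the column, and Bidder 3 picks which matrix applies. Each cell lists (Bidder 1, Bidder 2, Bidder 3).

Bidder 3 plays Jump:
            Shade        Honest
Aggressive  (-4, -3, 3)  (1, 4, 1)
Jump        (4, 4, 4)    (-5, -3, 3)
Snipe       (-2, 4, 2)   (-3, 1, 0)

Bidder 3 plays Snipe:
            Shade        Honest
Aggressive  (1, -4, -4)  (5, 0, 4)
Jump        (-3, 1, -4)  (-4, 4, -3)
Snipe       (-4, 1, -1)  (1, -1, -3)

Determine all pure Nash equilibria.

(Aggressive, Honest, Snipe) and (Jump, Shade, Jump)

Bidder 1 against (Shade, Jump): payoffs -4, 4, -2 → best response Jump.
Bidder 1 against (Shade, Snipe): payoffs 1, -3, -4 → best response Aggressive.
Bidder 1 against (Honest, Jump): payoffs 1, -5, -3 → best response Aggressive.
Bidder 1 against (Honest, Snipe): payoffs 5, -4, 1 → best response Aggressive.
Bidder 2 against (Aggressive, Jump): payoffs -3, 4 → best response Honest.
Bidder 2 against (Aggressive, Snipe): payoffs -4, 0 → best response Honest.
Bidder 2 against (Jump, Jump): payoffs 4, -3 → best response Shade.
Bidder 2 against (Jump, Snipe): payoffs 1, 4 → best response Honest.
Bidder 2 against (Snipe, Jump): payoffs 4, 1 → best response Shade.
Bidder 2 against (Snipe, Snipe): payoffs 1, -1 → best response Shade.
Bidder 3 against (Aggressive, Shade): payoffs 3, -4 → best response Jump.
Bidder 3 against (Aggressive, Honest): payoffs 1, 4 → best response Snipe.
Bidder 3 against (Jump, Shade): payoffs 4, -4 → best response Jump.
Bidder 3 against (Jump, Honest): payoffs 3, -3 → best response Jump.
Bidder 3 against (Snipe, Shade): payoffs 2, -1 → best response Jump.
Bidder 3 against (Snipe, Honest): payoffs 0, -3 → best response Jump.
Mutual best responses: (Aggressive, Honest, Snipe); (Jump, Shade, Jump).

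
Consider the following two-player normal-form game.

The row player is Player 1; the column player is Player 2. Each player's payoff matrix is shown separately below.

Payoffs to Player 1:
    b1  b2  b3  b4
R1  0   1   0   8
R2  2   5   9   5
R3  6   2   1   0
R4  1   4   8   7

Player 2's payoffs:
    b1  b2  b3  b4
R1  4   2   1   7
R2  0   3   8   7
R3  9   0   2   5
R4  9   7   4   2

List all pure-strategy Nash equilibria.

Player 1 against b1: payoffs 0, 2, 6, 1 → best response R3.
Player 1 against b2: payoffs 1, 5, 2, 4 → best response R2.
Player 1 against b3: payoffs 0, 9, 1, 8 → best response R2.
Player 1 against b4: payoffs 8, 5, 0, 7 → best response R1.
Player 2 against R1: payoffs 4, 2, 1, 7 → best response b4.
Player 2 against R2: payoffs 0, 3, 8, 7 → best response b3.
Player 2 against R3: payoffs 9, 0, 2, 5 → best response b1.
Player 2 against R4: payoffs 9, 7, 4, 2 → best response b1.
Mutual best responses: (R1, b4); (R2, b3); (R3, b1).

The pure Nash equilibria are (R1, b4); (R2, b3); (R3, b1).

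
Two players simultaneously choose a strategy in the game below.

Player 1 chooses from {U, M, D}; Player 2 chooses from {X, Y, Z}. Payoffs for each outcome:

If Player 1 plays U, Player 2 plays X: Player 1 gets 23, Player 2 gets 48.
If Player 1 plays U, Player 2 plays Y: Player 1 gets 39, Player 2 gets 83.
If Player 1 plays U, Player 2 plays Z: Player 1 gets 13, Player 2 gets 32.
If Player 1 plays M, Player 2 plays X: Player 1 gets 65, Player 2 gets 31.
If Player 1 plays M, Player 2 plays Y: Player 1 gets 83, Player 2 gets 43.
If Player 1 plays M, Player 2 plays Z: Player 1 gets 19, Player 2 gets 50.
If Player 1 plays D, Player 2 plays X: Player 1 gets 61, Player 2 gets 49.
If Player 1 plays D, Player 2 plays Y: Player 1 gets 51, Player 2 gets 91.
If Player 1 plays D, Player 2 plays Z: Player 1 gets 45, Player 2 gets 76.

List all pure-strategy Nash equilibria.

none

For each strategy profile, look for a profitable unilateral deviation.
(U, X): Player 1 can switch to M (23 → 65). Not NE.
(U, Y): Player 1 can switch to M (39 → 83). Not NE.
(U, Z): Player 1 can switch to M (13 → 19). Not NE.
(M, X): Player 2 can switch to Y (31 → 43). Not NE.
(M, Y): Player 2 can switch to Z (43 → 50). Not NE.
(M, Z): Player 1 can switch to D (19 → 45). Not NE.
(The remaining 3 profiles each have a profitable deviation by the same check.)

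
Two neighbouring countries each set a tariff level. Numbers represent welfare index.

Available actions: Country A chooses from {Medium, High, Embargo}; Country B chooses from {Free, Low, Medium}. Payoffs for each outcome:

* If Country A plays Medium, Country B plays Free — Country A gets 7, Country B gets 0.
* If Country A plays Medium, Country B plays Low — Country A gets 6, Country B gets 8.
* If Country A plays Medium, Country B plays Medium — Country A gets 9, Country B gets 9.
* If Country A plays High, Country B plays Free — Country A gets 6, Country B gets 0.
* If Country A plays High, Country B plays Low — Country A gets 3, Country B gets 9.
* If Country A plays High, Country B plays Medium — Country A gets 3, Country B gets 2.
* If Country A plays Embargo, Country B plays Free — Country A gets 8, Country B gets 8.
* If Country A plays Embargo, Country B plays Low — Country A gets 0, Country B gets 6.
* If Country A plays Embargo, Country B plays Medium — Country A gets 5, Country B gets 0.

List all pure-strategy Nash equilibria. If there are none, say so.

(Medium, Free): Country A can switch to Embargo (7 → 8). Not NE.
(Medium, Low): Country B can switch to Medium (8 → 9). Not NE.
(Medium, Medium): Country A gets 9, best alternative 5; Country B gets 9, best alternative 8. No profitable deviation — NE.
(High, Free): Country A can switch to Medium (6 → 7). Not NE.
(High, Low): Country A can switch to Medium (3 → 6). Not NE.
(High, Medium): Country A can switch to Medium (3 → 9). Not NE.
(Embargo, Free): Country A gets 8, best alternative 7; Country B gets 8, best alternative 6. No profitable deviation — NE.
(Embargo, Low): Country A can switch to Medium (0 → 6). Not NE.
(The remaining 1 profile has a profitable deviation by the same check.)

(Medium, Medium), (Embargo, Free)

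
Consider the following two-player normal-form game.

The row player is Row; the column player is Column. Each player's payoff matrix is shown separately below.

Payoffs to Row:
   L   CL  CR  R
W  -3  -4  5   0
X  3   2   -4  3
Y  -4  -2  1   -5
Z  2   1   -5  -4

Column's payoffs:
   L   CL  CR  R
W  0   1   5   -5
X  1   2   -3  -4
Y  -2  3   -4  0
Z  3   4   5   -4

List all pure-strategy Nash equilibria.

Pure-strategy Nash equilibria: (W, CR); (X, CL)

Row against L: payoffs -3, 3, -4, 2 → best response X.
Row against CL: payoffs -4, 2, -2, 1 → best response X.
Row against CR: payoffs 5, -4, 1, -5 → best response W.
Row against R: payoffs 0, 3, -5, -4 → best response X.
Column against W: payoffs 0, 1, 5, -5 → best response CR.
Column against X: payoffs 1, 2, -3, -4 → best response CL.
Column against Y: payoffs -2, 3, -4, 0 → best response CL.
Column against Z: payoffs 3, 4, 5, -4 → best response CR.
Mutual best responses: (W, CR); (X, CL).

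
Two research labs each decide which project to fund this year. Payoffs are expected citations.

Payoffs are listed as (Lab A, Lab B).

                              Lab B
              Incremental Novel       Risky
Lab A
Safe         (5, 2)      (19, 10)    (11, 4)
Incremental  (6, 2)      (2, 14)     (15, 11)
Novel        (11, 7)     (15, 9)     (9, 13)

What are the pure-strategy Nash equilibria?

Pure NE: (Safe, Novel)

(Safe, Incremental): Lab A can switch to Incremental (5 → 6). Not NE.
(Safe, Novel): Lab A gets 19, best alternative 15; Lab B gets 10, best alternative 4. No profitable deviation — NE.
(Safe, Risky): Lab A can switch to Incremental (11 → 15). Not NE.
(Incremental, Incremental): Lab A can switch to Novel (6 → 11). Not NE.
(Incremental, Novel): Lab A can switch to Safe (2 → 19). Not NE.
(Incremental, Risky): Lab B can switch to Novel (11 → 14). Not NE.
(Novel, Incremental): Lab B can switch to Novel (7 → 9). Not NE.
(Novel, Novel): Lab A can switch to Safe (15 → 19). Not NE.
(Novel, Risky): Lab A can switch to Safe (9 → 11). Not NE.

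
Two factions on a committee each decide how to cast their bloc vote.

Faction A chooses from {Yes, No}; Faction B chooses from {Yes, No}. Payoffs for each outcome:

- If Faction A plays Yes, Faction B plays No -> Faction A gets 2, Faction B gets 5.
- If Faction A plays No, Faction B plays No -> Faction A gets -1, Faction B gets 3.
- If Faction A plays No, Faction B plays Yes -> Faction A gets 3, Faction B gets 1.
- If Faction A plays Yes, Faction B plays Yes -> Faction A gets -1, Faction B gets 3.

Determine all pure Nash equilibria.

Pure NE: (Yes, No)

(Yes, Yes): Faction A can switch to No (-1 → 3). Not NE.
(Yes, No): Faction A gets 2, best alternative -1; Faction B gets 5, best alternative 3. No profitable deviation — NE.
(No, Yes): Faction B can switch to No (1 → 3). Not NE.
(No, No): Faction A can switch to Yes (-1 → 2). Not NE.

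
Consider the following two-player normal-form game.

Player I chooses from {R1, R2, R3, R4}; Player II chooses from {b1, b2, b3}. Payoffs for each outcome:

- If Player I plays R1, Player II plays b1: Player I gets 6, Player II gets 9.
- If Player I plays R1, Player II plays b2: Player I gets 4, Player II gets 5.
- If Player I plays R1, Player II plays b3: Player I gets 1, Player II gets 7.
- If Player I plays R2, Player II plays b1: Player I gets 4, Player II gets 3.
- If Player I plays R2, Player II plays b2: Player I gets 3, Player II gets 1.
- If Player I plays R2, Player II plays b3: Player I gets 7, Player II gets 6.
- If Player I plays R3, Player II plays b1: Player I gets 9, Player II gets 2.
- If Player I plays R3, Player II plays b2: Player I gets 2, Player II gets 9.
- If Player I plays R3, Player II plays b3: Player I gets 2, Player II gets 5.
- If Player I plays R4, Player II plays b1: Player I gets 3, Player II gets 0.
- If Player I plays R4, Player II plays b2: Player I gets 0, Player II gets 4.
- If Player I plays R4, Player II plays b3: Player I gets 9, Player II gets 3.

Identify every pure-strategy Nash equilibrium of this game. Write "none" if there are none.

This game has no pure Nash equilibrium.

Mark each player's best response to every combination of opponents' strategies; a profile where every player is best-responding is a pure Nash equilibrium.
Player I against b1: payoffs 6, 4, 9, 3 → best response R3.
Player I against b2: payoffs 4, 3, 2, 0 → best response R1.
Player I against b3: payoffs 1, 7, 2, 9 → best response R4.
Player II against R1: payoffs 9, 5, 7 → best response b1.
Player II against R2: payoffs 3, 1, 6 → best response b3.
Player II against R3: payoffs 2, 9, 5 → best response b2.
Player II against R4: payoffs 0, 4, 3 → best response b2.
No profile is a mutual best response for all players.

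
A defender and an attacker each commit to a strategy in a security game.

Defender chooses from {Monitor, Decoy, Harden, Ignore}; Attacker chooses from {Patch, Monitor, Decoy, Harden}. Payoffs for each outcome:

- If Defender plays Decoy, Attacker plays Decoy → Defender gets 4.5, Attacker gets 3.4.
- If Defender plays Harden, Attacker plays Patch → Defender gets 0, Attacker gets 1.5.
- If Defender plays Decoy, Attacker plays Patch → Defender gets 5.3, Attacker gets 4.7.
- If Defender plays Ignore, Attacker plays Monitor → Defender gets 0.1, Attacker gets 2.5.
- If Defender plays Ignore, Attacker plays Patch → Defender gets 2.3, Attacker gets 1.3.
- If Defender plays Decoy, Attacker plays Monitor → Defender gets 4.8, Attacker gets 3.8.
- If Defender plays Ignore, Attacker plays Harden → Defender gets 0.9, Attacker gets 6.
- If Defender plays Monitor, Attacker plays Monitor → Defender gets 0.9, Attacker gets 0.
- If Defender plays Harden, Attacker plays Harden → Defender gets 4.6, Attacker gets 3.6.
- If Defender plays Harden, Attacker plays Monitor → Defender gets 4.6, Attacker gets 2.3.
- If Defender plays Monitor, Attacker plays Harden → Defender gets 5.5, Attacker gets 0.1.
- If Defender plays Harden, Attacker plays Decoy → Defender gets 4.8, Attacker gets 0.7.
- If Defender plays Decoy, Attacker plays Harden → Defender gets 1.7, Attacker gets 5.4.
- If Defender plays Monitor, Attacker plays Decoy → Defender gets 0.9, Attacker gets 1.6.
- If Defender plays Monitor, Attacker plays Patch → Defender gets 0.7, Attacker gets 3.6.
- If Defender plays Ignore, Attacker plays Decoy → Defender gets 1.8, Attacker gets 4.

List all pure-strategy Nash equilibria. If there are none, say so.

Defender against Patch: payoffs 0.7, 5.3, 0, 2.3 → best response Decoy.
Defender against Monitor: payoffs 0.9, 4.8, 4.6, 0.1 → best response Decoy.
Defender against Decoy: payoffs 0.9, 4.5, 4.8, 1.8 → best response Harden.
Defender against Harden: payoffs 5.5, 1.7, 4.6, 0.9 → best response Monitor.
Attacker against Monitor: payoffs 3.6, 0, 1.6, 0.1 → best response Patch.
Attacker against Decoy: payoffs 4.7, 3.8, 3.4, 5.4 → best response Harden.
Attacker against Harden: payoffs 1.5, 2.3, 0.7, 3.6 → best response Harden.
Attacker against Ignore: payoffs 1.3, 2.5, 4, 6 → best response Harden.
No profile is a mutual best response for all players.

This game has no pure Nash equilibrium.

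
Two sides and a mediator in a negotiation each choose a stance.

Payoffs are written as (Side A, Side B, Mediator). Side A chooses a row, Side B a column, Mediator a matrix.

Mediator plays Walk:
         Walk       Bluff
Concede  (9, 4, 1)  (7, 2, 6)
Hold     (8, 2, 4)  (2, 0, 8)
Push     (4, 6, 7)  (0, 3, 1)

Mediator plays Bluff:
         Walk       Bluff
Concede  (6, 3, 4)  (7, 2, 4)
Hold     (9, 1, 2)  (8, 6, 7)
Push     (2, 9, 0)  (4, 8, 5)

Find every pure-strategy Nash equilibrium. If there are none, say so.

Mark each player's best response to every combination of opponents' strategies; a profile where every player is best-responding is a pure Nash equilibrium.
Side A against (Walk, Walk): payoffs 9, 8, 4 → best response Concede.
Side A against (Walk, Bluff): payoffs 6, 9, 2 → best response Hold.
Side A against (Bluff, Walk): payoffs 7, 2, 0 → best response Concede.
Side A against (Bluff, Bluff): payoffs 7, 8, 4 → best response Hold.
Side B against (Concede, Walk): payoffs 4, 2 → best response Walk.
Side B against (Concede, Bluff): payoffs 3, 2 → best response Walk.
Side B against (Hold, Walk): payoffs 2, 0 → best response Walk.
Side B against (Hold, Bluff): payoffs 1, 6 → best response Bluff.
Side B against (Push, Walk): payoffs 6, 3 → best response Walk.
Side B against (Push, Bluff): payoffs 9, 8 → best response Walk.
Mediator against (Concede, Walk): payoffs 1, 4 → best response Bluff.
Mediator against (Concede, Bluff): payoffs 6, 4 → best response Walk.
Mediator against (Hold, Walk): payoffs 4, 2 → best response Walk.
Mediator against (Hold, Bluff): payoffs 8, 7 → best response Walk.
Mediator against (Push, Walk): payoffs 7, 0 → best response Walk.
Mediator against (Push, Bluff): payoffs 1, 5 → best response Bluff.
No profile is a mutual best response for all players.

none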